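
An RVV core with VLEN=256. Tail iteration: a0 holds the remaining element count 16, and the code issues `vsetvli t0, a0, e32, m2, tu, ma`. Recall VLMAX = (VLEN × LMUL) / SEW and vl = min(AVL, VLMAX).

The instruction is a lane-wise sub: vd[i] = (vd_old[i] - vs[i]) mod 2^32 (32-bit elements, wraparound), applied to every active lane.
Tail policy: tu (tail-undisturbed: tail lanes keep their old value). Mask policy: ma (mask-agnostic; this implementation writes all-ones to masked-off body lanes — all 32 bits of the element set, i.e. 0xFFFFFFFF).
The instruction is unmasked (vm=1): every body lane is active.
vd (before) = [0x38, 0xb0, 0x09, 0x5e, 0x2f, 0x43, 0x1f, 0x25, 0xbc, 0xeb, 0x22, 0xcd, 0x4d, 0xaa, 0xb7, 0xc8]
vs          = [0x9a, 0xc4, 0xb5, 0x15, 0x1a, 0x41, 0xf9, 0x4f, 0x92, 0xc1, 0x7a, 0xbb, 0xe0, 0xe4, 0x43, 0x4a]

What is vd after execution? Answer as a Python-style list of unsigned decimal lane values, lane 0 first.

VLMAX = (256 × 2) / 32 = 16 lanes
vl ← min(16, 16) = 16
  i=0: sub(0x38,0x9a) → 4294967198
  i=1: sub(0xb0,0xc4) → 4294967276
  i=2: sub(0x09,0xb5) → 4294967124
  i=3: sub(0x5e,0x15) → 73
  i=4: sub(0x2f,0x1a) → 21
  i=5: sub(0x43,0x41) → 2
  i=6: sub(0x1f,0xf9) → 4294967078
  i=7: sub(0x25,0x4f) → 4294967254
  i=8: sub(0xbc,0x92) → 42
  i=9: sub(0xeb,0xc1) → 42
  i=10: sub(0x22,0x7a) → 4294967208
  i=11: sub(0xcd,0xbb) → 18
  i=12: sub(0x4d,0xe0) → 4294967149
  i=13: sub(0xaa,0xe4) → 4294967238
  i=14: sub(0xb7,0x43) → 116
  i=15: sub(0xc8,0x4a) → 126

vd = [4294967198, 4294967276, 4294967124, 73, 21, 2, 4294967078, 4294967254, 42, 42, 4294967208, 18, 4294967149, 4294967238, 116, 126]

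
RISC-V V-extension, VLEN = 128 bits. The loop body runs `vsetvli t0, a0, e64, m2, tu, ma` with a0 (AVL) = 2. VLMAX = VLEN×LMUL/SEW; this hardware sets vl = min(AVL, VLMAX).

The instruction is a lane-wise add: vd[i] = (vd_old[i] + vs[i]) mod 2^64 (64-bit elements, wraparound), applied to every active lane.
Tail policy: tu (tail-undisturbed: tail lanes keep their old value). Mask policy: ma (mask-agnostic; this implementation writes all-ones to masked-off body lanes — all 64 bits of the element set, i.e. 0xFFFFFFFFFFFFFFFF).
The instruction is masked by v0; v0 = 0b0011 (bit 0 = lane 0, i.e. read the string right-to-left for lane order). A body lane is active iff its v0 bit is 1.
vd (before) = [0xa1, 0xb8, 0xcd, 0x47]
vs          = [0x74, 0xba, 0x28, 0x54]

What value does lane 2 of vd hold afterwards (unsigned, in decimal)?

vd[2] = 205

VLMAX = VLEN×LMUL/SEW = 128×2/64 = 4
vl ← min(2, 4) = 2
  i=0: add(0xa1,0x74) → 277
  i=1: add(0xb8,0xba) → 370
  i=2: tail/keep → 205
  i=3: tail/keep → 71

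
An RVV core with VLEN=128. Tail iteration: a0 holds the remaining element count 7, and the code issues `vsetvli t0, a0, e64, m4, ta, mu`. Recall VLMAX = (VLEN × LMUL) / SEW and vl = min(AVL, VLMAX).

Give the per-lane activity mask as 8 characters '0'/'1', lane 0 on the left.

predicate = 11111110

VLMAX = VLEN×LMUL/SEW = 128×4/64 = 8
vl = min(AVL, VLMAX) = min(7, 8) = 7
bits (lane 0 leftmost): 11111110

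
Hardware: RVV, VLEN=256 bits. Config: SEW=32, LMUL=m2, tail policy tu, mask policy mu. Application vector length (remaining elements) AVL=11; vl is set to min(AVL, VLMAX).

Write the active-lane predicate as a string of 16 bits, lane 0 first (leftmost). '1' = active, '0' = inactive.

VLMAX = (256 × 2) / 32 = 16 lanes
AVL=11 ≤ VLMAX=16, so vl = 11
bits (lane 0 leftmost): 1111111111100000

predicate = 1111111111100000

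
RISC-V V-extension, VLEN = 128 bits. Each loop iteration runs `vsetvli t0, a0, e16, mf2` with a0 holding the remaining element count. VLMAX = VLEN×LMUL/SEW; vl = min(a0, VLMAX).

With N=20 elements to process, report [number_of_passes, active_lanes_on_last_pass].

VLMAX = VLEN×LMUL/SEW = 128×1/2/16 = 4
N=20: ⌈20/4⌉ = 5 iters; last vl = 20 − 4×4 = 4

[iterations, last_vl] = [5, 4]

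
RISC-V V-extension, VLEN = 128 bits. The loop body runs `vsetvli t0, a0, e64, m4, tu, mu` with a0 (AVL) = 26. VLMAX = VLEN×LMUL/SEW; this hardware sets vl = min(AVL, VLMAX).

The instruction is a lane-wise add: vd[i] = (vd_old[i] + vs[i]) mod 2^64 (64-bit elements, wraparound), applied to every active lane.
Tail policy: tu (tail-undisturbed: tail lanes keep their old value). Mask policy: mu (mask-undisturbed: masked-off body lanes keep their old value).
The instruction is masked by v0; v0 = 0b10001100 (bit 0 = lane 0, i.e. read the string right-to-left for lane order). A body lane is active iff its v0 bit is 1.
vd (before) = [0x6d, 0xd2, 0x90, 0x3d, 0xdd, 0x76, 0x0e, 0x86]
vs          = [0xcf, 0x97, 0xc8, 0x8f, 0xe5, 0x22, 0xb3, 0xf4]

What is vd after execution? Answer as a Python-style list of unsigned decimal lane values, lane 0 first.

vd = [109, 210, 344, 204, 221, 118, 14, 378]

VLMAX = VLEN×LMUL/SEW = 128×4/64 = 8
AVL=26 > VLMAX=8, so vl = 8
[0] mask-off/keep = 0x6d
[1] mask-off/keep = 0xd2
[2] add(0x90,0xc8) = 0x158
[3] add(0x3d,0x8f) = 0xcc
[4] mask-off/keep = 0xdd
[5] mask-off/keep = 0x76
[6] mask-off/keep = 0x0e
[7] add(0x86,0xf4) = 0x17a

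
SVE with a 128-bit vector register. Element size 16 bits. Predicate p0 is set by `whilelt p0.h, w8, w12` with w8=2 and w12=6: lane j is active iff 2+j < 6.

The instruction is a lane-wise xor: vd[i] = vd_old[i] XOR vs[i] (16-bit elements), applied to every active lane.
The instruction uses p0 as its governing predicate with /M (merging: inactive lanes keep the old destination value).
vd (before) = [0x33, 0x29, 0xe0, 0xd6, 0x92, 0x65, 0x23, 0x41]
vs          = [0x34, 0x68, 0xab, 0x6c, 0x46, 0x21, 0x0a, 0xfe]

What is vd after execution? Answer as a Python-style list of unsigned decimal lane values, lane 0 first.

vd = [7, 65, 75, 186, 146, 101, 35, 65]

lane count: 128 div 16 = 8
active while 2+j < 6, i.e. j ∈ [0,4) capped at 8 ⇒ 4
lane  0: xor(0x33,0x34) ⇒ 0x07
lane  1: xor(0x29,0x68) ⇒ 0x41
lane  2: xor(0xe0,0xab) ⇒ 0x4b
lane  3: xor(0xd6,0x6c) ⇒ 0xba
lane  4: tail/keep ⇒ 0x92
lane  5: tail/keep ⇒ 0x65
lane  6: tail/keep ⇒ 0x23
lane  7: tail/keep ⇒ 0x41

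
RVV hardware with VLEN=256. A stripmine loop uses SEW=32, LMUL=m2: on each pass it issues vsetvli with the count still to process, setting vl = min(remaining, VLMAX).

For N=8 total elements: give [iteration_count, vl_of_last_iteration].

[iterations, last_vl] = [1, 8]

VLMAX = (256 × 2) / 32 = 16 lanes
iterations = ceil(8/16) = 1; final-pass vl = 8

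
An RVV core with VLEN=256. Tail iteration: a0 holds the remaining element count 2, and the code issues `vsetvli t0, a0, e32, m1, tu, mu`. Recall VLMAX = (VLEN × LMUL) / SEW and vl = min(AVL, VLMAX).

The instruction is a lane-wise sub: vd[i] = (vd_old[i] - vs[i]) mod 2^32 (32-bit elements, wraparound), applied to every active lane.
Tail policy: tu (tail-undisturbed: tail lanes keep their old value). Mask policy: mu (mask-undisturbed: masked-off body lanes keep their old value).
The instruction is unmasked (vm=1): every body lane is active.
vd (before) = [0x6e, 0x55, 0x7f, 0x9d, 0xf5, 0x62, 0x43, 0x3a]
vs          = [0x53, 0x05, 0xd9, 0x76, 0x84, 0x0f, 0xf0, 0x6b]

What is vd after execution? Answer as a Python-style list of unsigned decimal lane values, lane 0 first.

vd = [27, 80, 127, 157, 245, 98, 67, 58]

VLMAX = VLEN×LMUL/SEW = 256×1/32 = 8
vl = min(AVL, VLMAX) = min(2, 8) = 2
lane  0: sub(0x6e,0x53) ⇒ 0x1b
lane  1: sub(0x55,0x05) ⇒ 0x50
lane  2: tail/keep ⇒ 0x7f
lane  3: tail/keep ⇒ 0x9d
lane  4: tail/keep ⇒ 0xf5
lane  5: tail/keep ⇒ 0x62
lane  6: tail/keep ⇒ 0x43
lane  7: tail/keep ⇒ 0x3a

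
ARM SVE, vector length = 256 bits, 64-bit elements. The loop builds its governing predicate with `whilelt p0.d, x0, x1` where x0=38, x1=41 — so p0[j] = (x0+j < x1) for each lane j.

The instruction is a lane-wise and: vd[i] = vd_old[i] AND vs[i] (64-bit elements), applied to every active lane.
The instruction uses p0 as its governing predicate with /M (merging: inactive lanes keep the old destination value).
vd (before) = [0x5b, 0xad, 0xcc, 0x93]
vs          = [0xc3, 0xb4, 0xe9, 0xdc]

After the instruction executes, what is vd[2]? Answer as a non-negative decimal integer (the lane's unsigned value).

vd[2] = 200

lane count: 256 div 64 = 4
whilelt: lane j active iff 38+j < 41 → j < 3 → 3 active
lane  0: and(0x5b,0xc3) ⇒ 0x43
lane  1: and(0xad,0xb4) ⇒ 0xa4
lane  2: and(0xcc,0xe9) ⇒ 0xc8
lane  3: tail/keep ⇒ 0x93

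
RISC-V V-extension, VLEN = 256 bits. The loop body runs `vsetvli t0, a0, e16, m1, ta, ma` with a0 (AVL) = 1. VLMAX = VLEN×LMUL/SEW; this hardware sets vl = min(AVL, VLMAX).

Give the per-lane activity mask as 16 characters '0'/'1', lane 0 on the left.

predicate = 1000000000000000

VLMAX = (256 × 1) / 16 = 16 lanes
AVL=1 ≤ VLMAX=16, so vl = 1
bits (lane 0 leftmost): 1000000000000000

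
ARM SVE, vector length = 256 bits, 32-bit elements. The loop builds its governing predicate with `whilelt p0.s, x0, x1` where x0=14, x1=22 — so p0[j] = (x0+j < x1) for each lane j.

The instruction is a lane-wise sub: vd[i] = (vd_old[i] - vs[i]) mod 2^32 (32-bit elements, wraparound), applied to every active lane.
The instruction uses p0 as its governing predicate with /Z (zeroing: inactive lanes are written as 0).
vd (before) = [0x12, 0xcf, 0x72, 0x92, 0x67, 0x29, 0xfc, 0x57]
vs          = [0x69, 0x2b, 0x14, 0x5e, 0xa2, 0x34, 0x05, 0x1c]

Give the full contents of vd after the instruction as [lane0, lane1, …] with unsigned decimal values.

vd = [4294967209, 164, 94, 52, 4294967237, 4294967285, 247, 59]

register lanes = 256/32 = 8
whilelt: lane j active iff 14+j < 22 → j < 8 → 8 active
  i=0: sub(0x12,0x69) → 4294967209
  i=1: sub(0xcf,0x2b) → 164
  i=2: sub(0x72,0x14) → 94
  i=3: sub(0x92,0x5e) → 52
  i=4: sub(0x67,0xa2) → 4294967237
  i=5: sub(0x29,0x34) → 4294967285
  i=6: sub(0xfc,0x05) → 247
  i=7: sub(0x57,0x1c) → 59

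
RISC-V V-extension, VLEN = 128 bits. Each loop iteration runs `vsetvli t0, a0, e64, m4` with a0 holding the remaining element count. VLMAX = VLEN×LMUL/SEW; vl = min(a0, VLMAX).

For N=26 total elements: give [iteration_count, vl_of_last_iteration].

VLMAX = (128 × 4) / 64 = 8 lanes
26 elements at 8/iter → 4 passes, remainder 2 on the last

[iterations, last_vl] = [4, 2]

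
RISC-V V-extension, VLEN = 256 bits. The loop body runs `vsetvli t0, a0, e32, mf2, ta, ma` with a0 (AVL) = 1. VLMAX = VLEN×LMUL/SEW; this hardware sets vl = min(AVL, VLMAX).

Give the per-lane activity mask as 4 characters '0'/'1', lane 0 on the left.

lanes per group: 256·1/2/32 = 4
AVL=1 ≤ VLMAX=4, so vl = 1
bits (lane 0 leftmost): 1000

predicate = 1000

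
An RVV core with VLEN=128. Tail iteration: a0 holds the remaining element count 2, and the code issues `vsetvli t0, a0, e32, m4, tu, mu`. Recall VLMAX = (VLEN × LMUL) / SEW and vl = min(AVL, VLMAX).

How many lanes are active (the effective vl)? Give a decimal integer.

vl = 2

VLMAX = VLEN×LMUL/SEW = 128×4/32 = 16
AVL=2 ≤ VLMAX=16, so vl = 2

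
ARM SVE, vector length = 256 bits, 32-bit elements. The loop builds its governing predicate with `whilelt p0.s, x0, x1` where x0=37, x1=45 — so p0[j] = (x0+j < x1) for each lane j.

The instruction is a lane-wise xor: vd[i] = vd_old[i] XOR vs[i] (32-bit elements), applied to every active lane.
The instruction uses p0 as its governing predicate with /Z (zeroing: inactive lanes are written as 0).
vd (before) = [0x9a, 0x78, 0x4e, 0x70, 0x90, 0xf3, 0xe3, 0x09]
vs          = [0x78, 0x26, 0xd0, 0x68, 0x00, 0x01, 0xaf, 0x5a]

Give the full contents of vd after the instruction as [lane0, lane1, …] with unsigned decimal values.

256-bit reg / 32-bit elem → 8 lanes
whilelt: lane j active iff 37+j < 45 → j < 8 → 8 active
vd[0] xor(0x9a,0x78) -> 0xe2
vd[1] xor(0x78,0x26) -> 0x5e
vd[2] xor(0x4e,0xd0) -> 0x9e
vd[3] xor(0x70,0x68) -> 0x18
vd[4] xor(0x90,0x00) -> 0x90
vd[5] xor(0xf3,0x01) -> 0xf2
vd[6] xor(0xe3,0xaf) -> 0x4c
vd[7] xor(0x09,0x5a) -> 0x53

vd = [226, 94, 158, 24, 144, 242, 76, 83]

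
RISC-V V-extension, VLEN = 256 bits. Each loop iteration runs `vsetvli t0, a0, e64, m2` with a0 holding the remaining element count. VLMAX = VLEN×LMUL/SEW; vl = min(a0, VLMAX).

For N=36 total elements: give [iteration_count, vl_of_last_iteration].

VLMAX = VLEN×LMUL/SEW = 256×2/64 = 8
36 elements at 8/iter → 5 passes, remainder 4 on the last

[iterations, last_vl] = [5, 4]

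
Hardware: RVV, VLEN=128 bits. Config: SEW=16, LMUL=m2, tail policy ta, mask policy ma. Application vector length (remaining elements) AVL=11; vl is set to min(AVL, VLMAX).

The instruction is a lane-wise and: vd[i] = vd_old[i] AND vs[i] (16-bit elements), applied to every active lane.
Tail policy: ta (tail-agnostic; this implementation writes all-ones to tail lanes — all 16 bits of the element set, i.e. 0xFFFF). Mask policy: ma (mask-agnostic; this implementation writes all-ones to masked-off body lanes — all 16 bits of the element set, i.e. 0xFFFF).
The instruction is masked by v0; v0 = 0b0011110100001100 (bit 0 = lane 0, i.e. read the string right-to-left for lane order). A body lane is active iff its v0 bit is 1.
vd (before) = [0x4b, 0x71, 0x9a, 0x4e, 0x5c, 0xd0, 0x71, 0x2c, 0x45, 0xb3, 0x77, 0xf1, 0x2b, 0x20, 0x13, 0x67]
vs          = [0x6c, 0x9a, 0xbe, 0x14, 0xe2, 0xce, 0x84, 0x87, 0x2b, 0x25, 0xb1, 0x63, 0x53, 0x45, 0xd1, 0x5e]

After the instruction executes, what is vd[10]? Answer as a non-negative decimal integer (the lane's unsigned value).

vd[10] = 49

VLMAX = (128 × 2) / 16 = 16 lanes
vl ← min(11, 16) = 11
[0] mask-off/ones = 0xffff
[1] mask-off/ones = 0xffff
[2] and(0x9a,0xbe) = 0x9a
[3] and(0x4e,0x14) = 0x04
[4] mask-off/ones = 0xffff
[5] mask-off/ones = 0xffff
[6] mask-off/ones = 0xffff
[7] mask-off/ones = 0xffff
[8] and(0x45,0x2b) = 0x01
[9] mask-off/ones = 0xffff
[10] and(0x77,0xb1) = 0x31
[11] tail/ones = 0xffff
[12] tail/ones = 0xffff
[13] tail/ones = 0xffff
[14] tail/ones = 0xffff
[15] tail/ones = 0xffff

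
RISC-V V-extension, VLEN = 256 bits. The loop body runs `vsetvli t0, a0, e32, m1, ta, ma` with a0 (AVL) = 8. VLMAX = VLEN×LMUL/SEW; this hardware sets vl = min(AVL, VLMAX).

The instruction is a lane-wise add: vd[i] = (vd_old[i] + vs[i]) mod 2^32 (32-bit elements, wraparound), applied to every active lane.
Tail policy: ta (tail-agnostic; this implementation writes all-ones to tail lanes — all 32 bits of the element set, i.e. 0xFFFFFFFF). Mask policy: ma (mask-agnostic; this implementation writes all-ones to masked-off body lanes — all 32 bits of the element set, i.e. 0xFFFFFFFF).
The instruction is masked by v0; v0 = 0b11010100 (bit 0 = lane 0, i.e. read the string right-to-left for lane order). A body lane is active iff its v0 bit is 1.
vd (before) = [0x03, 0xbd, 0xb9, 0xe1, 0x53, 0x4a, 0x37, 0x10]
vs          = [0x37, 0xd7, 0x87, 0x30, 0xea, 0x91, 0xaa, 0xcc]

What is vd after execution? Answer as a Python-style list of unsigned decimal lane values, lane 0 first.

vd = [4294967295, 4294967295, 320, 4294967295, 317, 4294967295, 225, 220]

lanes per group: 256·1/32 = 8
AVL=8 ≤ VLMAX=8, so vl = 8
vd[0] mask-off/ones -> 0xffffffff
vd[1] mask-off/ones -> 0xffffffff
vd[2] add(0xb9,0x87) -> 0x140
vd[3] mask-off/ones -> 0xffffffff
vd[4] add(0x53,0xea) -> 0x13d
vd[5] mask-off/ones -> 0xffffffff
vd[6] add(0x37,0xaa) -> 0xe1
vd[7] add(0x10,0xcc) -> 0xdc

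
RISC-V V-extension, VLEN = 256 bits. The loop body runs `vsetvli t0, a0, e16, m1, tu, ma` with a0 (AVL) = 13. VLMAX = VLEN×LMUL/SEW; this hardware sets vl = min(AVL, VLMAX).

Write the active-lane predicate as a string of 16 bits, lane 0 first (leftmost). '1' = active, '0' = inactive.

predicate = 1111111111111000

VLMAX = (256 × 1) / 16 = 16 lanes
vl = min(AVL, VLMAX) = min(13, 16) = 13
bits (lane 0 leftmost): 1111111111111000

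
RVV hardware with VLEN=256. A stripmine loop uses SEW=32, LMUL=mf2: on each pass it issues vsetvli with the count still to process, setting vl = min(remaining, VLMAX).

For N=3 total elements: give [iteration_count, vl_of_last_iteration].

VLMAX = VLEN×LMUL/SEW = 256×1/2/32 = 4
3 elements at 4/iter → 1 passes, remainder 3 on the last

[iterations, last_vl] = [1, 3]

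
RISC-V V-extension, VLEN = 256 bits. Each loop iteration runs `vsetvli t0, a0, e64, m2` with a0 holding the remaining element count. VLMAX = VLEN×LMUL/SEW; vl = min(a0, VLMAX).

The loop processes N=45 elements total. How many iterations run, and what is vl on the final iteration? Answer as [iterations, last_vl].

VLMAX = (256 × 2) / 64 = 8 lanes
N=45: ⌈45/8⌉ = 6 iters; last vl = 45 − 5×8 = 5

[iterations, last_vl] = [6, 5]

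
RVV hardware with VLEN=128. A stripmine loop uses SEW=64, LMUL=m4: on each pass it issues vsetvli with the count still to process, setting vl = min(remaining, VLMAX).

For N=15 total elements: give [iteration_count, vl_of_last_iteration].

[iterations, last_vl] = [2, 7]

VLMAX = (128 × 4) / 64 = 8 lanes
15 elements at 8/iter → 2 passes, remainder 7 on the last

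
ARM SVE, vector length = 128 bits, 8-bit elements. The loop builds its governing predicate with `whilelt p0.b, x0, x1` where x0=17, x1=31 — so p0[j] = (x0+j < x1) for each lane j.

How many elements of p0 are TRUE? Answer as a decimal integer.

vl = 14

register lanes = 128/8 = 16
whilelt: lane j active iff 17+j < 31 → j < 14 → 14 active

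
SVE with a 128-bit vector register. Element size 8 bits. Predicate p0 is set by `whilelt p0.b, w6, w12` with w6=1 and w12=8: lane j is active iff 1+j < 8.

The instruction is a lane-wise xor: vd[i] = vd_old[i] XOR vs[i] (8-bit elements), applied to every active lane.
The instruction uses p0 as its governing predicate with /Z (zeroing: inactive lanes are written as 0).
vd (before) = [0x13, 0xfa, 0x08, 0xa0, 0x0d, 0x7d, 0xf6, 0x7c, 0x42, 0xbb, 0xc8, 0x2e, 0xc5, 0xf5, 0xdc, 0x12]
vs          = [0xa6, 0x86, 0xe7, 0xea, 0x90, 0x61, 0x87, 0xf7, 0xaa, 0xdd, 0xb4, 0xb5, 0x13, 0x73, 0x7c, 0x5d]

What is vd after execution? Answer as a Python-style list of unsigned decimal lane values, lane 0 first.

vd = [181, 124, 239, 74, 157, 28, 113, 0, 0, 0, 0, 0, 0, 0, 0, 0]

lane count: 128 div 8 = 16
active while 1+j < 8, i.e. j ∈ [0,7) capped at 16 ⇒ 7
  i=0: xor(0x13,0xa6) → 181
  i=1: xor(0xfa,0x86) → 124
  i=2: xor(0x08,0xe7) → 239
  i=3: xor(0xa0,0xea) → 74
  i=4: xor(0x0d,0x90) → 157
  i=5: xor(0x7d,0x61) → 28
  i=6: xor(0xf6,0x87) → 113
  i=7: tail/zero → 0
  i=8: tail/zero → 0
  i=9: tail/zero → 0
  i=10: tail/zero → 0
  i=11: tail/zero → 0
  i=12: tail/zero → 0
  i=13: tail/zero → 0
  i=14: tail/zero → 0
  i=15: tail/zero → 0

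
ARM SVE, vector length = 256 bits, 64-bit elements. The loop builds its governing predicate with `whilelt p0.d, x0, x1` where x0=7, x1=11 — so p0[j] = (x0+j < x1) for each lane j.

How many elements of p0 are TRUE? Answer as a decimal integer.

vl = 4

256-bit reg / 64-bit elem → 4 lanes
whilelt: lane j active iff 7+j < 11 → j < 4 → 4 active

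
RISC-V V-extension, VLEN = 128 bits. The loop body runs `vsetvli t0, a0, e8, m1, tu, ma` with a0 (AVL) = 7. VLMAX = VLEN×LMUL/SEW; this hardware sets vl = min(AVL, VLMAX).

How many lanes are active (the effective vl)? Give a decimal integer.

vl = 7

VLMAX = VLEN×LMUL/SEW = 128×1/8 = 16
vl ← min(7, 16) = 7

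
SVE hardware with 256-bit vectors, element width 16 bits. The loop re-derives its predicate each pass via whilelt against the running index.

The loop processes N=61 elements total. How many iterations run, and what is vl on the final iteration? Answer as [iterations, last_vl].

register lanes = 256/16 = 16
iterations = ceil(61/16) = 4; final-pass vl = 13

[iterations, last_vl] = [4, 13]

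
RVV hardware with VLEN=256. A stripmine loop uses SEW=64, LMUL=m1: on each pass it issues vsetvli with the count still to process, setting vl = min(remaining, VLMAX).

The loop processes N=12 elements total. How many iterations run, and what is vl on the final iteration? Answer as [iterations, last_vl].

lanes per group: 256·1/64 = 4
iterations = ceil(12/4) = 3; final-pass vl = 4

[iterations, last_vl] = [3, 4]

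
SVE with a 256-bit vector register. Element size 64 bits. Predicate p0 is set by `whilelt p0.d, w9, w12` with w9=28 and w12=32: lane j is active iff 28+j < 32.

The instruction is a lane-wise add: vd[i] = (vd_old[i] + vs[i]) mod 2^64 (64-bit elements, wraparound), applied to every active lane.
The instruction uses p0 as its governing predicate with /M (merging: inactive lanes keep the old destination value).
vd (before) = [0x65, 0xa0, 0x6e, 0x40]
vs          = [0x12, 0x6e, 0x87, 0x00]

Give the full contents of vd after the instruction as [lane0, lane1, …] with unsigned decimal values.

vd = [119, 270, 245, 64]

256-bit reg / 64-bit elem → 4 lanes
p0[j] = (28+j < 32); true for j=0..3 → 4 lanes set
[0] add(0x65,0x12) = 0x77
[1] add(0xa0,0x6e) = 0x10e
[2] add(0x6e,0x87) = 0xf5
[3] add(0x40,0x00) = 0x40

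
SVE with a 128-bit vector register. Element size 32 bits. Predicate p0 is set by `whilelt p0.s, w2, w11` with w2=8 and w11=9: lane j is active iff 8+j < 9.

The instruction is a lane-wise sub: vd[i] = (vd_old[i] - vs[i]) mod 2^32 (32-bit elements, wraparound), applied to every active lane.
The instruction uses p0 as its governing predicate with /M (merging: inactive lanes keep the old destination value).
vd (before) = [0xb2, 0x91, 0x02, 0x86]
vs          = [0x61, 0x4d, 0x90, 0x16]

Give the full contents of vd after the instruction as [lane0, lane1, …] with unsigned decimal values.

vd = [81, 145, 2, 134]

128-bit reg / 32-bit elem → 4 lanes
whilelt: lane j active iff 8+j < 9 → j < 1 → 1 active
[0] sub(0xb2,0x61) = 0x51
[1] tail/keep = 0x91
[2] tail/keep = 0x02
[3] tail/keep = 0x86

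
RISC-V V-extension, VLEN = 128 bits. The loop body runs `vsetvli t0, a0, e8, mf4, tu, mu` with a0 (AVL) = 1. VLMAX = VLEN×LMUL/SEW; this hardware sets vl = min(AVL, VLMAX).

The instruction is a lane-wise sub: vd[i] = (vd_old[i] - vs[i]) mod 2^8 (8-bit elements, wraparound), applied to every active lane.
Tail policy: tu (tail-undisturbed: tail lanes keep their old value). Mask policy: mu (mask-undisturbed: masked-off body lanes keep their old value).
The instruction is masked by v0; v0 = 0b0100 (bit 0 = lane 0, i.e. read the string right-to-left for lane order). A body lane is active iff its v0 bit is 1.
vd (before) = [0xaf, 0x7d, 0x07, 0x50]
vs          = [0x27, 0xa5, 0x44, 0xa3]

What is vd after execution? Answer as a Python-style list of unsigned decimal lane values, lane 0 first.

vd = [175, 125, 7, 80]

lanes per group: 128·1/4/8 = 4
vl = min(AVL, VLMAX) = min(1, 4) = 1
lane  0: mask-off/keep ⇒ 0xaf
lane  1: tail/keep ⇒ 0x7d
lane  2: tail/keep ⇒ 0x07
lane  3: tail/keep ⇒ 0x50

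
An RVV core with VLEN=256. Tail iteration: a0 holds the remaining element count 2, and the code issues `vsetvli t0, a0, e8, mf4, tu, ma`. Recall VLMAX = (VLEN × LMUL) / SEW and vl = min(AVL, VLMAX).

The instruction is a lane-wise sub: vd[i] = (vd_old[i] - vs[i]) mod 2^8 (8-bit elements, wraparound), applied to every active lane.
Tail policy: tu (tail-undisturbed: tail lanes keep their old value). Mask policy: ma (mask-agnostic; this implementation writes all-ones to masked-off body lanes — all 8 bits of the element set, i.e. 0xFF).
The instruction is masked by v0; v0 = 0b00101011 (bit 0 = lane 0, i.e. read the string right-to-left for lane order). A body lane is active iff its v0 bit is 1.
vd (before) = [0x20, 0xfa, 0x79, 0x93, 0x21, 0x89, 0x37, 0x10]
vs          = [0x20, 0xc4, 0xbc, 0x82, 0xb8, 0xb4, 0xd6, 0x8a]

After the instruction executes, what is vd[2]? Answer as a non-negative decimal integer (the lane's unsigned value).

vd[2] = 121

VLMAX = (256 × 1/4) / 8 = 8 lanes
AVL=2 ≤ VLMAX=8, so vl = 2
vd[0] sub(0x20,0x20) -> 0x00
vd[1] sub(0xfa,0xc4) -> 0x36
vd[2] tail/keep -> 0x79
vd[3] tail/keep -> 0x93
vd[4] tail/keep -> 0x21
vd[5] tail/keep -> 0x89
vd[6] tail/keep -> 0x37
vd[7] tail/keep -> 0x10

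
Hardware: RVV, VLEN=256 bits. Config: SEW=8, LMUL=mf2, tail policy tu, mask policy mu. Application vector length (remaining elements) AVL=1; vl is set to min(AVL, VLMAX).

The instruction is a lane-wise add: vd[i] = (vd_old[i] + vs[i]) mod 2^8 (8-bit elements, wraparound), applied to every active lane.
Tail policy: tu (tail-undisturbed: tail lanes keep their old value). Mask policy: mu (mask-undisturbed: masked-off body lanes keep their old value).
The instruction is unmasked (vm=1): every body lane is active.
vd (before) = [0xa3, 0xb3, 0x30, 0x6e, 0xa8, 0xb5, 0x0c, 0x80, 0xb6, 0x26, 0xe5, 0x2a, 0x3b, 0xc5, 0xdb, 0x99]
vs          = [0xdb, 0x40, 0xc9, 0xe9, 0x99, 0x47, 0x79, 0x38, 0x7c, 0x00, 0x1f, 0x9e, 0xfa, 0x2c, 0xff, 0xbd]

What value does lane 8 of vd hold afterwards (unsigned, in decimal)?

vd[8] = 182

VLMAX = (256 × 1/2) / 8 = 16 lanes
vl = min(AVL, VLMAX) = min(1, 16) = 1
[0] add(0xa3,0xdb) = 0x7e
[1] tail/keep = 0xb3
[2] tail/keep = 0x30
[3] tail/keep = 0x6e
[4] tail/keep = 0xa8
[5] tail/keep = 0xb5
[6] tail/keep = 0x0c
[7] tail/keep = 0x80
[8] tail/keep = 0xb6
[9] tail/keep = 0x26
[10] tail/keep = 0xe5
[11] tail/keep = 0x2a
[12] tail/keep = 0x3b
[13] tail/keep = 0xc5
[14] tail/keep = 0xdb
[15] tail/keep = 0x99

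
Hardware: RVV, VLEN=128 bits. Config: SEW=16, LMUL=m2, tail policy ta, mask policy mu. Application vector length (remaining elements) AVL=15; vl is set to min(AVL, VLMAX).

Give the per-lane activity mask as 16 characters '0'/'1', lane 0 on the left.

lanes per group: 128·2/16 = 16
vl = min(AVL, VLMAX) = min(15, 16) = 15
bits (lane 0 leftmost): 1111111111111110

predicate = 1111111111111110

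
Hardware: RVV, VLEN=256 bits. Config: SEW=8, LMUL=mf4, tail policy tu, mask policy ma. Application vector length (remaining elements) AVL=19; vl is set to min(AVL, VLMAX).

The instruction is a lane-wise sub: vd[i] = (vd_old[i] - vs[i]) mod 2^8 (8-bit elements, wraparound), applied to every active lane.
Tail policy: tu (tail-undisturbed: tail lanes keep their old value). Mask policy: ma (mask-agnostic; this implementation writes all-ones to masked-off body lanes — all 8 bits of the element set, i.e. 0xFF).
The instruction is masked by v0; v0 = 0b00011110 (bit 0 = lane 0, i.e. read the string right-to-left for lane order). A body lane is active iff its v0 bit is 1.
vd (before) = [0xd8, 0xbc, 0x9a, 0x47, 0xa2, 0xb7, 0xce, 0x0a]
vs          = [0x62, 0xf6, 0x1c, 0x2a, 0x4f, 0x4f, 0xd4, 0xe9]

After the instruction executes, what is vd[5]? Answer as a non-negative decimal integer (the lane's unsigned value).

VLMAX = (256 × 1/4) / 8 = 8 lanes
AVL=19 > VLMAX=8, so vl = 8
[0] mask-off/ones = 0xff
[1] sub(0xbc,0xf6) = 0xc6
[2] sub(0x9a,0x1c) = 0x7e
[3] sub(0x47,0x2a) = 0x1d
[4] sub(0xa2,0x4f) = 0x53
[5] mask-off/ones = 0xff
[6] mask-off/ones = 0xff
[7] mask-off/ones = 0xff

vd[5] = 255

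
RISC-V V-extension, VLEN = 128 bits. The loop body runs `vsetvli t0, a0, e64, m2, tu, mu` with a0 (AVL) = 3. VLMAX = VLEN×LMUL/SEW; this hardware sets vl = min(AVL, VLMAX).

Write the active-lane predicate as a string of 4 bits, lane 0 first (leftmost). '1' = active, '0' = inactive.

predicate = 1110

VLMAX = (128 × 2) / 64 = 4 lanes
vl ← min(3, 4) = 3
bits (lane 0 leftmost): 1110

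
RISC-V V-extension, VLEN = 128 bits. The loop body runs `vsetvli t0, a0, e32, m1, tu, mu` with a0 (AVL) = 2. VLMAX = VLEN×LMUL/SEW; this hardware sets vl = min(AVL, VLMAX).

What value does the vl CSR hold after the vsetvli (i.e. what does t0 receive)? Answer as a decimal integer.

VLMAX = VLEN×LMUL/SEW = 128×1/32 = 4
vl ← min(2, 4) = 2

vl = 2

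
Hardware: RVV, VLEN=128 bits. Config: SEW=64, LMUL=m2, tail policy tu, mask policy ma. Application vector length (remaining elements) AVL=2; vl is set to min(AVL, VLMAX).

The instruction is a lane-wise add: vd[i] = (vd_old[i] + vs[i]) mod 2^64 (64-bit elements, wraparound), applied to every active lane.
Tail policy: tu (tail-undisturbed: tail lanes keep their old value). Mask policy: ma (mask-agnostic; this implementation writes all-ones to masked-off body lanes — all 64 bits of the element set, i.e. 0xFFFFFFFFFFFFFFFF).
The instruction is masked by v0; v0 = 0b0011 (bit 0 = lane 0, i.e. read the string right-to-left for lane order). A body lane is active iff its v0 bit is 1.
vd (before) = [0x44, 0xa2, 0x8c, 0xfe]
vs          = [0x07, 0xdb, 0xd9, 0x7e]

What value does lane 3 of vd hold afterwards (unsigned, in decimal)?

vd[3] = 254

lanes per group: 128·2/64 = 4
AVL=2 ≤ VLMAX=4, so vl = 2
  i=0: add(0x44,0x07) → 75
  i=1: add(0xa2,0xdb) → 381
  i=2: tail/keep → 140
  i=3: tail/keep → 254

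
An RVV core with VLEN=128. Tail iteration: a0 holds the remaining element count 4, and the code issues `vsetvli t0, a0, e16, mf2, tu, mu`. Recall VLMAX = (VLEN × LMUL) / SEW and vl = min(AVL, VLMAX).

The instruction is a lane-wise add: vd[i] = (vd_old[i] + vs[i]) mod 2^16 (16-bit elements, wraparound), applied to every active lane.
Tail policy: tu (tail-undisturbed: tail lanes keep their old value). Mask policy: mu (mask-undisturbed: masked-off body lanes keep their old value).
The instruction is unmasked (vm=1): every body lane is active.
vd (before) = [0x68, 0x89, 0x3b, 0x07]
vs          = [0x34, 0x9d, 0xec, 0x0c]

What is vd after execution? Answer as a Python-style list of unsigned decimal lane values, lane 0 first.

VLMAX = VLEN×LMUL/SEW = 128×1/2/16 = 4
vl = min(AVL, VLMAX) = min(4, 4) = 4
  i=0: add(0x68,0x34) → 156
  i=1: add(0x89,0x9d) → 294
  i=2: add(0x3b,0xec) → 295
  i=3: add(0x07,0x0c) → 19

vd = [156, 294, 295, 19]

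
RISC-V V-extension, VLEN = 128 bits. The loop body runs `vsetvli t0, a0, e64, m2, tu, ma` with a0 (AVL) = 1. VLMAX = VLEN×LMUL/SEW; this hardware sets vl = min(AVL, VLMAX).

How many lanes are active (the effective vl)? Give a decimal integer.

vl = 1

VLMAX = VLEN×LMUL/SEW = 128×2/64 = 4
AVL=1 ≤ VLMAX=4, so vl = 1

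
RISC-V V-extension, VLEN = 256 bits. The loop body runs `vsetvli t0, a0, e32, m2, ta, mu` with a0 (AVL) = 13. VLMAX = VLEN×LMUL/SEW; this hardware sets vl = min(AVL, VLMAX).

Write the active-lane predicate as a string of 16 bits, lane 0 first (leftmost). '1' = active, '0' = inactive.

predicate = 1111111111111000

VLMAX = (256 × 2) / 32 = 16 lanes
vl = min(AVL, VLMAX) = min(13, 16) = 13
bits (lane 0 leftmost): 1111111111111000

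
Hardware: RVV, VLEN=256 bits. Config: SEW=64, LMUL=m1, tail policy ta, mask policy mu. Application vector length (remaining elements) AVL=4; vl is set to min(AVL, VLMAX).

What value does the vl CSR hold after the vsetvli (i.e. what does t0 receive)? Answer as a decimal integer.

vl = 4

VLMAX = (256 × 1) / 64 = 4 lanes
AVL=4 ≤ VLMAX=4, so vl = 4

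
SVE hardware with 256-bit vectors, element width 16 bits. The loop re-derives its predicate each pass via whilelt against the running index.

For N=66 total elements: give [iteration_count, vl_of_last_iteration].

256-bit reg / 16-bit elem → 16 lanes
N=66: ⌈66/16⌉ = 5 iters; last vl = 66 − 4×16 = 2

[iterations, last_vl] = [5, 2]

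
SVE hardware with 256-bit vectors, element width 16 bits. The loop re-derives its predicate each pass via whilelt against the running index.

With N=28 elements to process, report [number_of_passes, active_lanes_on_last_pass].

[iterations, last_vl] = [2, 12]

lane count: 256 div 16 = 16
iterations = ceil(28/16) = 2; final-pass vl = 12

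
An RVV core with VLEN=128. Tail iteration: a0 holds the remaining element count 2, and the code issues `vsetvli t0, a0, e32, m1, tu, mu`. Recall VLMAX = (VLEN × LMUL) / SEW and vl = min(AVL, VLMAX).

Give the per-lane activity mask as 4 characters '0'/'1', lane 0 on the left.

predicate = 1100

VLMAX = (128 × 1) / 32 = 4 lanes
vl ← min(2, 4) = 2
bits (lane 0 leftmost): 1100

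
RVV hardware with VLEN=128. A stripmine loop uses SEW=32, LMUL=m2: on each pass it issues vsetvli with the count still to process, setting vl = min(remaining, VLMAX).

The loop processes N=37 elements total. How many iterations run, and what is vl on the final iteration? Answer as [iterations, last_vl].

[iterations, last_vl] = [5, 5]

lanes per group: 128·2/32 = 8
N=37: ⌈37/8⌉ = 5 iters; last vl = 37 − 4×8 = 5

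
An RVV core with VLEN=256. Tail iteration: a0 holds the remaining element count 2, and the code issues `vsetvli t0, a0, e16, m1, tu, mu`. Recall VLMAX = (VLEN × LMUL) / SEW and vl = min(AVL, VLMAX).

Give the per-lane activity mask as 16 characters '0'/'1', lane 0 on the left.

lanes per group: 256·1/16 = 16
vl ← min(2, 16) = 2
bits (lane 0 leftmost): 1100000000000000

predicate = 1100000000000000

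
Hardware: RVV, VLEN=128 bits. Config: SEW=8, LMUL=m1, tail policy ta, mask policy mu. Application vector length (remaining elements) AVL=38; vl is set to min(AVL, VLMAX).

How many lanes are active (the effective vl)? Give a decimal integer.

vl = 16

lanes per group: 128·1/8 = 16
vl ← min(38, 16) = 16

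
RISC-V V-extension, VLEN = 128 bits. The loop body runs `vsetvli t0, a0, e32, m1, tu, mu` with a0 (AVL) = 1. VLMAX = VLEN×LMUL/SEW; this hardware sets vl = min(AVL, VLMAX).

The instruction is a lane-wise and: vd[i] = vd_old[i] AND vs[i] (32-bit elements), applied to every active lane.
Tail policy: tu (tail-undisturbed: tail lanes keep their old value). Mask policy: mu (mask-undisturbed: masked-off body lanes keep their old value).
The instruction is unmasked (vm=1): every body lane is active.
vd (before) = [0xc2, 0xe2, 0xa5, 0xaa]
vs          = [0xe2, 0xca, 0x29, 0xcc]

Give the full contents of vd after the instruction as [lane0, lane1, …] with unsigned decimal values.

lanes per group: 128·1/32 = 4
vl ← min(1, 4) = 1
vd[0] and(0xc2,0xe2) -> 0xc2
vd[1] tail/keep -> 0xe2
vd[2] tail/keep -> 0xa5
vd[3] tail/keep -> 0xaa

vd = [194, 226, 165, 170]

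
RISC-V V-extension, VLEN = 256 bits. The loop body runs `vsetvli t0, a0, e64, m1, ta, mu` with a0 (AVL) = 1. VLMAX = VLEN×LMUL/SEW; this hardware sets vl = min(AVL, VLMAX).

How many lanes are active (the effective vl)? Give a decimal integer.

VLMAX = (256 × 1) / 64 = 4 lanes
AVL=1 ≤ VLMAX=4, so vl = 1

vl = 1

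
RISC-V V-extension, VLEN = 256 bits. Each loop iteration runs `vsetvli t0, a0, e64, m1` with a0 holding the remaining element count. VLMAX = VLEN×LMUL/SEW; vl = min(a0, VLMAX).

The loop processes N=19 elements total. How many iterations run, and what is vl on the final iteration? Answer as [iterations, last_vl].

VLMAX = VLEN×LMUL/SEW = 256×1/64 = 4
iterations = ceil(19/4) = 5; final-pass vl = 3

[iterations, last_vl] = [5, 3]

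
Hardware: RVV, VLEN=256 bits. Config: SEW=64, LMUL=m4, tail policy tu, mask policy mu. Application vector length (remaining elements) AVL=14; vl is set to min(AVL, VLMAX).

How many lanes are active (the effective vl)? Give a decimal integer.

vl = 14

VLMAX = VLEN×LMUL/SEW = 256×4/64 = 16
AVL=14 ≤ VLMAX=16, so vl = 14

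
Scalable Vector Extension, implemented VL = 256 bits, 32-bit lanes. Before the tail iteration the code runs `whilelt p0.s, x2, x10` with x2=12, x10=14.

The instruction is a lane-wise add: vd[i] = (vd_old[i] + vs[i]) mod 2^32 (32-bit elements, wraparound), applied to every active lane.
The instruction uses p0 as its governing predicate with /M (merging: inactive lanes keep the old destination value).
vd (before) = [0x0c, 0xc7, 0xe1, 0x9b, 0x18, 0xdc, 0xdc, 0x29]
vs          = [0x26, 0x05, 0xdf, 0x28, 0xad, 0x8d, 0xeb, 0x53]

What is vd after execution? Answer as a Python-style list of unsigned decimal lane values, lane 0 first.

lane count: 256 div 32 = 8
p0[j] = (12+j < 14); true for j=0..1 → 2 lanes set
[0] add(0x0c,0x26) = 0x32
[1] add(0xc7,0x05) = 0xcc
[2] tail/keep = 0xe1
[3] tail/keep = 0x9b
[4] tail/keep = 0x18
[5] tail/keep = 0xdc
[6] tail/keep = 0xdc
[7] tail/keep = 0x29

vd = [50, 204, 225, 155, 24, 220, 220, 41]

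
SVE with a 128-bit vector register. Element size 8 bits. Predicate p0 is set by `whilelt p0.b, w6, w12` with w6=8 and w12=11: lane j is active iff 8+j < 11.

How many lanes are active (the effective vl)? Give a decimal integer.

vl = 3

register lanes = 128/8 = 16
whilelt: lane j active iff 8+j < 11 → j < 3 → 3 active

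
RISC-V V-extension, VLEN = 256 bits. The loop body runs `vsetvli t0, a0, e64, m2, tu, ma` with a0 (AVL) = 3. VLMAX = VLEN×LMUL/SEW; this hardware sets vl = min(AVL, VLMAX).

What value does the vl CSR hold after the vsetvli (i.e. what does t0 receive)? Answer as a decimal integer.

VLMAX = VLEN×LMUL/SEW = 256×2/64 = 8
vl = min(AVL, VLMAX) = min(3, 8) = 3

vl = 3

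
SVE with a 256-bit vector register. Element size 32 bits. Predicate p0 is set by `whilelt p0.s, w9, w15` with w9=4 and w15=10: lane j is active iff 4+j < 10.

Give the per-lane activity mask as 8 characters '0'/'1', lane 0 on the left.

register lanes = 256/32 = 8
active while 4+j < 10, i.e. j ∈ [0,6) capped at 8 ⇒ 6
bits (lane 0 leftmost): 11111100

predicate = 11111100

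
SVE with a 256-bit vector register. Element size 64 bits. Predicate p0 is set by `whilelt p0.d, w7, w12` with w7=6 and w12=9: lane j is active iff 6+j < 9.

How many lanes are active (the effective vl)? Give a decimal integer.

vl = 3

lane count: 256 div 64 = 4
p0[j] = (6+j < 9); true for j=0..2 → 3 lanes set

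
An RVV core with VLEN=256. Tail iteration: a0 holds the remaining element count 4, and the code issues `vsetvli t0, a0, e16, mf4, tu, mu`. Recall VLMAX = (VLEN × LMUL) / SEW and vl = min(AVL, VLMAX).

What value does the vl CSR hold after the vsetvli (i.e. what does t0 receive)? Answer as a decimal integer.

vl = 4

VLMAX = (256 × 1/4) / 16 = 4 lanes
vl = min(AVL, VLMAX) = min(4, 4) = 4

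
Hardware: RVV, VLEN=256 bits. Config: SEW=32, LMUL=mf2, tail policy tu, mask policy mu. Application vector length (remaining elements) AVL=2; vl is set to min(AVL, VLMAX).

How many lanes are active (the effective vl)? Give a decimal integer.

VLMAX = VLEN×LMUL/SEW = 256×1/2/32 = 4
vl ← min(2, 4) = 2

vl = 2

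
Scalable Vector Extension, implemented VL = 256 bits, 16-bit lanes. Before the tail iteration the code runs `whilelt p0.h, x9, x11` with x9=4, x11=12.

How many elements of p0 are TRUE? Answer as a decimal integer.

vl = 8

256-bit reg / 16-bit elem → 16 lanes
active while 4+j < 12, i.e. j ∈ [0,8) capped at 16 ⇒ 8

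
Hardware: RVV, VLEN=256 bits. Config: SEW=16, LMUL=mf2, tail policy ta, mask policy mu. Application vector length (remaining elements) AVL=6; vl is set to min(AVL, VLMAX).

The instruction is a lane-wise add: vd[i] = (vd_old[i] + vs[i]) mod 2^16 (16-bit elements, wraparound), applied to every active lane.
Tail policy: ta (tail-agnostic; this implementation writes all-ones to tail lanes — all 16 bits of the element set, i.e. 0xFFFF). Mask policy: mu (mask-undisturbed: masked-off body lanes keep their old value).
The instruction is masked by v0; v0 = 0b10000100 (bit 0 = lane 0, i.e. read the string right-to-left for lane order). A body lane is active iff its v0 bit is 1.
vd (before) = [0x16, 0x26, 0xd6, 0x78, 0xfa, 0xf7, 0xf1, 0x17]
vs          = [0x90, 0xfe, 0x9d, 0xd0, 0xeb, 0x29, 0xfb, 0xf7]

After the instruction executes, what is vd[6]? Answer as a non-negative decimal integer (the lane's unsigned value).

vd[6] = 65535

VLMAX = VLEN×LMUL/SEW = 256×1/2/16 = 8
AVL=6 ≤ VLMAX=8, so vl = 6
[0] mask-off/keep = 0x16
[1] mask-off/keep = 0x26
[2] add(0xd6,0x9d) = 0x173
[3] mask-off/keep = 0x78
[4] mask-off/keep = 0xfa
[5] mask-off/keep = 0xf7
[6] tail/ones = 0xffff
[7] tail/ones = 0xffff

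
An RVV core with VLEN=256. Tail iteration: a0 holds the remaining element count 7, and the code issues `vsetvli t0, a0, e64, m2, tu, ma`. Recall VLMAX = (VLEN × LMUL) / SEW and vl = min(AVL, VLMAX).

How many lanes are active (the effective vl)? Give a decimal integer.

vl = 7

lanes per group: 256·2/64 = 8
AVL=7 ≤ VLMAX=8, so vl = 7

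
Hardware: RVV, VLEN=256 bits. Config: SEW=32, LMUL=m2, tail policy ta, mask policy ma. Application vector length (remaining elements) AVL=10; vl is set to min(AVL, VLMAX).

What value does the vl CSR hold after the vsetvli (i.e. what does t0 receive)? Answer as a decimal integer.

VLMAX = (256 × 2) / 32 = 16 lanes
AVL=10 ≤ VLMAX=16, so vl = 10

vl = 10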